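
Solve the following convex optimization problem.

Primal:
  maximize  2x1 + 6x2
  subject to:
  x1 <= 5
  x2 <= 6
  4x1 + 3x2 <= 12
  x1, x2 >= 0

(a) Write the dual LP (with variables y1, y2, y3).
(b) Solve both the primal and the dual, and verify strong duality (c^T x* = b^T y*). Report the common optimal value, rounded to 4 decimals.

The standard primal-dual pair for 'max c^T x s.t. A x <= b, x >= 0' is:
  Dual:  min b^T y  s.t.  A^T y >= c,  y >= 0.

So the dual LP is:
  minimize  5y1 + 6y2 + 12y3
  subject to:
    y1 + 4y3 >= 2
    y2 + 3y3 >= 6
    y1, y2, y3 >= 0

Solving the primal: x* = (0, 4).
  primal value c^T x* = 24.
Solving the dual: y* = (0, 0, 2).
  dual value b^T y* = 24.
Strong duality: c^T x* = b^T y*. Confirmed.

24


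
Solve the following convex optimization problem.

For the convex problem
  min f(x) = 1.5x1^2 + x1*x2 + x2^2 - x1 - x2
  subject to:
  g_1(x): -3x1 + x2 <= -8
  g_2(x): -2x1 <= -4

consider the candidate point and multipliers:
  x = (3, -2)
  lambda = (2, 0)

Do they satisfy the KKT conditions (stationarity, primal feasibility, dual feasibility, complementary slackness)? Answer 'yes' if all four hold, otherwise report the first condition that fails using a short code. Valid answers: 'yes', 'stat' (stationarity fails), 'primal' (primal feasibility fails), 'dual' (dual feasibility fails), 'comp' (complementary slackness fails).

Gradient of f: grad f(x) = Q x + c = (6, -2)
Constraint values g_i(x) = a_i^T x - b_i:
  g_1((3, -2)) = -3
  g_2((3, -2)) = -2
Stationarity residual: grad f(x) + sum_i lambda_i a_i = (0, 0)
  -> stationarity OK
Primal feasibility (all g_i <= 0): OK
Dual feasibility (all lambda_i >= 0): OK
Complementary slackness (lambda_i * g_i(x) = 0 for all i): FAILS

Verdict: the first failing condition is complementary_slackness -> comp.

comp


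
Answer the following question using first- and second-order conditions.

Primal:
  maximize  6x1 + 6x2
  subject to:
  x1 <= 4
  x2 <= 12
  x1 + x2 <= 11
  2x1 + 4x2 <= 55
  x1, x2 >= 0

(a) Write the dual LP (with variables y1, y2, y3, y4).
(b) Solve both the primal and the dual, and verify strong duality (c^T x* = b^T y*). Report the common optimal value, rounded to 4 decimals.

The standard primal-dual pair for 'max c^T x s.t. A x <= b, x >= 0' is:
  Dual:  min b^T y  s.t.  A^T y >= c,  y >= 0.

So the dual LP is:
  minimize  4y1 + 12y2 + 11y3 + 55y4
  subject to:
    y1 + y3 + 2y4 >= 6
    y2 + y3 + 4y4 >= 6
    y1, y2, y3, y4 >= 0

Solving the primal: x* = (0, 11).
  primal value c^T x* = 66.
Solving the dual: y* = (0, 0, 6, 0).
  dual value b^T y* = 66.
Strong duality: c^T x* = b^T y*. Confirmed.

66


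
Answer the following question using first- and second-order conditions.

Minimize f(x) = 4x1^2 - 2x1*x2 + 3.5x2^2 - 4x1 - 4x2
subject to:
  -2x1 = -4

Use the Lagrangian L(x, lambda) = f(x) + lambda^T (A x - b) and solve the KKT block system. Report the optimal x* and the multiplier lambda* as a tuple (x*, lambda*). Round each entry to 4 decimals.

Form the Lagrangian:
  L(x, lambda) = (1/2) x^T Q x + c^T x + lambda^T (A x - b)
Stationarity (grad_x L = 0): Q x + c + A^T lambda = 0.
Primal feasibility: A x = b.

This gives the KKT block system:
  [ Q   A^T ] [ x     ]   [-c ]
  [ A    0  ] [ lambda ] = [ b ]

Solving the linear system:
  x*      = (2, 1.1429)
  lambda* = (4.8571)
  f(x*)   = 3.4286

x* = (2, 1.1429), lambda* = (4.8571)


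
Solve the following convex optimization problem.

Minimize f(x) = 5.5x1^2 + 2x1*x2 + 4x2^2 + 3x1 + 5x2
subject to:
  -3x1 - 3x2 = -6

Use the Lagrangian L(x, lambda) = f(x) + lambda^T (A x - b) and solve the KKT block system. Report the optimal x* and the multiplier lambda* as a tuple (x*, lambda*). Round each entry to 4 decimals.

Form the Lagrangian:
  L(x, lambda) = (1/2) x^T Q x + c^T x + lambda^T (A x - b)
Stationarity (grad_x L = 0): Q x + c + A^T lambda = 0.
Primal feasibility: A x = b.

This gives the KKT block system:
  [ Q   A^T ] [ x     ]   [-c ]
  [ A    0  ] [ lambda ] = [ b ]

Solving the linear system:
  x*      = (0.9333, 1.0667)
  lambda* = (5.1333)
  f(x*)   = 19.4667

x* = (0.9333, 1.0667), lambda* = (5.1333)


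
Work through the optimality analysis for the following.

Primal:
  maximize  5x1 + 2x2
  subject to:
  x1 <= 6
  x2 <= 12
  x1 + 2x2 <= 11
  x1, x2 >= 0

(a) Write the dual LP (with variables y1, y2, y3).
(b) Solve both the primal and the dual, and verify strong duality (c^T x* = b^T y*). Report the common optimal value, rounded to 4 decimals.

The standard primal-dual pair for 'max c^T x s.t. A x <= b, x >= 0' is:
  Dual:  min b^T y  s.t.  A^T y >= c,  y >= 0.

So the dual LP is:
  minimize  6y1 + 12y2 + 11y3
  subject to:
    y1 + y3 >= 5
    y2 + 2y3 >= 2
    y1, y2, y3 >= 0

Solving the primal: x* = (6, 2.5).
  primal value c^T x* = 35.
Solving the dual: y* = (4, 0, 1).
  dual value b^T y* = 35.
Strong duality: c^T x* = b^T y*. Confirmed.

35


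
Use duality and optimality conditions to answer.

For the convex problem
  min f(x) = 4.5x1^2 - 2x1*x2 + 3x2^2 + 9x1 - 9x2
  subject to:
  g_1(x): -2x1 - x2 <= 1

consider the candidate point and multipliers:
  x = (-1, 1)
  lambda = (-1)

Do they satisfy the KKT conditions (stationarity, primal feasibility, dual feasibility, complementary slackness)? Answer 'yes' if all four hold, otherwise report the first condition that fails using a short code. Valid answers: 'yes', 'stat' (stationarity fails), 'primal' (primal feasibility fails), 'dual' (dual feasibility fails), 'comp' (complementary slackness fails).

Gradient of f: grad f(x) = Q x + c = (-2, -1)
Constraint values g_i(x) = a_i^T x - b_i:
  g_1((-1, 1)) = 0
Stationarity residual: grad f(x) + sum_i lambda_i a_i = (0, 0)
  -> stationarity OK
Primal feasibility (all g_i <= 0): OK
Dual feasibility (all lambda_i >= 0): FAILS
Complementary slackness (lambda_i * g_i(x) = 0 for all i): OK

Verdict: the first failing condition is dual_feasibility -> dual.

dual


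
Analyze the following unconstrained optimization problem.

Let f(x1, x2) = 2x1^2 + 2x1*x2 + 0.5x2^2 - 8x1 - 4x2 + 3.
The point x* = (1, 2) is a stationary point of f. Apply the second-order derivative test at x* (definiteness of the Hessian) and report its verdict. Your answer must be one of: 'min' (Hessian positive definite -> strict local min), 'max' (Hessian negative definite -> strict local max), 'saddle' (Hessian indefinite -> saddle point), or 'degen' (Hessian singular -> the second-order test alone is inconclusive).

Compute the Hessian H = grad^2 f:
  H = [[4, 2], [2, 1]]
Verify stationarity: grad f(x*) = H x* + g = (0, 0).
Eigenvalues of H: 0, 5.
H has a zero eigenvalue (singular; positive semidefinite but not definite), so H is neither positive definite, negative definite, nor indefinite. The second-order test alone is inconclusive -> degen.
(Indeed, f is constant along the null direction of H through x*, so x* is not a strict local extremum.)

degen


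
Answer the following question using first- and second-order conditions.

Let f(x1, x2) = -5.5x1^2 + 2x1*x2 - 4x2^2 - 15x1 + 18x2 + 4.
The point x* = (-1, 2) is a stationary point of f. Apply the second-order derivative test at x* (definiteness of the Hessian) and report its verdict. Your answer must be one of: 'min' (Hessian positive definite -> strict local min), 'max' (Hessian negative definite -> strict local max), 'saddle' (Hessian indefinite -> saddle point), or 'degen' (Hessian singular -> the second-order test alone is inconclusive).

Compute the Hessian H = grad^2 f:
  H = [[-11, 2], [2, -8]]
Verify stationarity: grad f(x*) = H x* + g = (0, 0).
Eigenvalues of H: -12, -7.
Both eigenvalues < 0, so H is negative definite -> x* is a strict local max.

max


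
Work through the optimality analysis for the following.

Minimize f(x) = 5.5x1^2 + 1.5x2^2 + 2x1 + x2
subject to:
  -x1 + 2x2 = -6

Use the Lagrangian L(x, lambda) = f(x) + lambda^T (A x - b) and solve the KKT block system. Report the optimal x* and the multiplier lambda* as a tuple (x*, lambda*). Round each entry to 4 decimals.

Form the Lagrangian:
  L(x, lambda) = (1/2) x^T Q x + c^T x + lambda^T (A x - b)
Stationarity (grad_x L = 0): Q x + c + A^T lambda = 0.
Primal feasibility: A x = b.

This gives the KKT block system:
  [ Q   A^T ] [ x     ]   [-c ]
  [ A    0  ] [ lambda ] = [ b ]

Solving the linear system:
  x*      = (0.1702, -2.9149)
  lambda* = (3.8723)
  f(x*)   = 10.3298

x* = (0.1702, -2.9149), lambda* = (3.8723)


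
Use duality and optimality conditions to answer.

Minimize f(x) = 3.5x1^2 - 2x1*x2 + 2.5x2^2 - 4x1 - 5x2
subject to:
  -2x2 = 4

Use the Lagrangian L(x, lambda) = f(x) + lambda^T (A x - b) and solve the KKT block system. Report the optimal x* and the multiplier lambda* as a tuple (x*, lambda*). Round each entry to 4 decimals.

Form the Lagrangian:
  L(x, lambda) = (1/2) x^T Q x + c^T x + lambda^T (A x - b)
Stationarity (grad_x L = 0): Q x + c + A^T lambda = 0.
Primal feasibility: A x = b.

This gives the KKT block system:
  [ Q   A^T ] [ x     ]   [-c ]
  [ A    0  ] [ lambda ] = [ b ]

Solving the linear system:
  x*      = (0, -2)
  lambda* = (-7.5)
  f(x*)   = 20

x* = (0, -2), lambda* = (-7.5)


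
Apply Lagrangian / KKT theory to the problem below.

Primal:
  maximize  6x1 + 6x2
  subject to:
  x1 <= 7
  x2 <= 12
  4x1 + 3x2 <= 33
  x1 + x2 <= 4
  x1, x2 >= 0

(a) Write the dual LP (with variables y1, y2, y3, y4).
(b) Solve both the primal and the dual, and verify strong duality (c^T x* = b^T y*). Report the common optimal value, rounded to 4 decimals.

The standard primal-dual pair for 'max c^T x s.t. A x <= b, x >= 0' is:
  Dual:  min b^T y  s.t.  A^T y >= c,  y >= 0.

So the dual LP is:
  minimize  7y1 + 12y2 + 33y3 + 4y4
  subject to:
    y1 + 4y3 + y4 >= 6
    y2 + 3y3 + y4 >= 6
    y1, y2, y3, y4 >= 0

Solving the primal: x* = (4, 0).
  primal value c^T x* = 24.
Solving the dual: y* = (0, 0, 0, 6).
  dual value b^T y* = 24.
Strong duality: c^T x* = b^T y*. Confirmed.

24


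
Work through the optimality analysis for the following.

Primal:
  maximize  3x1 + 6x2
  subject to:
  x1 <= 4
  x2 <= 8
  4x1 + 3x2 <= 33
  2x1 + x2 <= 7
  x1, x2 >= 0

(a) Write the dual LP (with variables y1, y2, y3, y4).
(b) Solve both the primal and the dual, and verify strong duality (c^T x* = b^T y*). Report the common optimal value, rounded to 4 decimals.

The standard primal-dual pair for 'max c^T x s.t. A x <= b, x >= 0' is:
  Dual:  min b^T y  s.t.  A^T y >= c,  y >= 0.

So the dual LP is:
  minimize  4y1 + 8y2 + 33y3 + 7y4
  subject to:
    y1 + 4y3 + 2y4 >= 3
    y2 + 3y3 + y4 >= 6
    y1, y2, y3, y4 >= 0

Solving the primal: x* = (0, 7).
  primal value c^T x* = 42.
Solving the dual: y* = (0, 0, 0, 6).
  dual value b^T y* = 42.
Strong duality: c^T x* = b^T y*. Confirmed.

42


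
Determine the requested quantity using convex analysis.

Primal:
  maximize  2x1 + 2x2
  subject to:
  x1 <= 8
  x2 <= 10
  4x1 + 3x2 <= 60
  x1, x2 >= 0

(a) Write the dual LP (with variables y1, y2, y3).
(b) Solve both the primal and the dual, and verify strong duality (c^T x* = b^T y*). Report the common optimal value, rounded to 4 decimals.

The standard primal-dual pair for 'max c^T x s.t. A x <= b, x >= 0' is:
  Dual:  min b^T y  s.t.  A^T y >= c,  y >= 0.

So the dual LP is:
  minimize  8y1 + 10y2 + 60y3
  subject to:
    y1 + 4y3 >= 2
    y2 + 3y3 >= 2
    y1, y2, y3 >= 0

Solving the primal: x* = (7.5, 10).
  primal value c^T x* = 35.
Solving the dual: y* = (0, 0.5, 0.5).
  dual value b^T y* = 35.
Strong duality: c^T x* = b^T y*. Confirmed.

35


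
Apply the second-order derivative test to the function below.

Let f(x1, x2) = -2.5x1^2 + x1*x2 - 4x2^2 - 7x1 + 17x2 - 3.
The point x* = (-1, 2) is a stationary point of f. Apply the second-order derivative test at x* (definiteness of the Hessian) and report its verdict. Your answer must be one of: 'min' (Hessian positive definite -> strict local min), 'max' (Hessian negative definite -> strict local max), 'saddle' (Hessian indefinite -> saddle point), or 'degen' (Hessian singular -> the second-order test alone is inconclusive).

Compute the Hessian H = grad^2 f:
  H = [[-5, 1], [1, -8]]
Verify stationarity: grad f(x*) = H x* + g = (0, 0).
Eigenvalues of H: -8.3028, -4.6972.
Both eigenvalues < 0, so H is negative definite -> x* is a strict local max.

max


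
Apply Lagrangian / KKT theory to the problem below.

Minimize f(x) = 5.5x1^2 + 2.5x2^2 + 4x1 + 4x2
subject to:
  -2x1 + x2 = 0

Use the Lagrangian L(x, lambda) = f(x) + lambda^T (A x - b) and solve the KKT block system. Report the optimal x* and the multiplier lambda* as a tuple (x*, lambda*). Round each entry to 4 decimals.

Form the Lagrangian:
  L(x, lambda) = (1/2) x^T Q x + c^T x + lambda^T (A x - b)
Stationarity (grad_x L = 0): Q x + c + A^T lambda = 0.
Primal feasibility: A x = b.

This gives the KKT block system:
  [ Q   A^T ] [ x     ]   [-c ]
  [ A    0  ] [ lambda ] = [ b ]

Solving the linear system:
  x*      = (-0.3871, -0.7742)
  lambda* = (-0.129)
  f(x*)   = -2.3226

x* = (-0.3871, -0.7742), lambda* = (-0.129)


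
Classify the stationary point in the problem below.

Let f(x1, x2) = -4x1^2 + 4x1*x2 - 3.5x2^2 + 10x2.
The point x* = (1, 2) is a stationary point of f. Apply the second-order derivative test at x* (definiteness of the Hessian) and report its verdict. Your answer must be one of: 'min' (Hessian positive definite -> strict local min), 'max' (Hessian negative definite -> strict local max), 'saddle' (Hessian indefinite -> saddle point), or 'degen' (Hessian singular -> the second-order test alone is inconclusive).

Compute the Hessian H = grad^2 f:
  H = [[-8, 4], [4, -7]]
Verify stationarity: grad f(x*) = H x* + g = (0, 0).
Eigenvalues of H: -11.5311, -3.4689.
Both eigenvalues < 0, so H is negative definite -> x* is a strict local max.

max


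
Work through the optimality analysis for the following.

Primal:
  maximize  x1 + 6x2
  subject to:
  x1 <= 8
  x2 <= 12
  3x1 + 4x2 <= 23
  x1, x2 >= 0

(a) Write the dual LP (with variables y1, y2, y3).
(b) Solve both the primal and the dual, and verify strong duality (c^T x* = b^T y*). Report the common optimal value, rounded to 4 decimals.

The standard primal-dual pair for 'max c^T x s.t. A x <= b, x >= 0' is:
  Dual:  min b^T y  s.t.  A^T y >= c,  y >= 0.

So the dual LP is:
  minimize  8y1 + 12y2 + 23y3
  subject to:
    y1 + 3y3 >= 1
    y2 + 4y3 >= 6
    y1, y2, y3 >= 0

Solving the primal: x* = (0, 5.75).
  primal value c^T x* = 34.5.
Solving the dual: y* = (0, 0, 1.5).
  dual value b^T y* = 34.5.
Strong duality: c^T x* = b^T y*. Confirmed.

34.5


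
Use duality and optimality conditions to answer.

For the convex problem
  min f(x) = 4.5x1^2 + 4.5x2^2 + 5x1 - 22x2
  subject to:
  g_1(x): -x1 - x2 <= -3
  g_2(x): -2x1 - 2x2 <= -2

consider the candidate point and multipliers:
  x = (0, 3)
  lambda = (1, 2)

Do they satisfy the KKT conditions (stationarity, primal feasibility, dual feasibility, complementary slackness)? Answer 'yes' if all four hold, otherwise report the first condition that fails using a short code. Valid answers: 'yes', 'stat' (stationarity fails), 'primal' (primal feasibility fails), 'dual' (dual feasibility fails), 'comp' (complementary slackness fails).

Gradient of f: grad f(x) = Q x + c = (5, 5)
Constraint values g_i(x) = a_i^T x - b_i:
  g_1((0, 3)) = 0
  g_2((0, 3)) = -4
Stationarity residual: grad f(x) + sum_i lambda_i a_i = (0, 0)
  -> stationarity OK
Primal feasibility (all g_i <= 0): OK
Dual feasibility (all lambda_i >= 0): OK
Complementary slackness (lambda_i * g_i(x) = 0 for all i): FAILS

Verdict: the first failing condition is complementary_slackness -> comp.

comp


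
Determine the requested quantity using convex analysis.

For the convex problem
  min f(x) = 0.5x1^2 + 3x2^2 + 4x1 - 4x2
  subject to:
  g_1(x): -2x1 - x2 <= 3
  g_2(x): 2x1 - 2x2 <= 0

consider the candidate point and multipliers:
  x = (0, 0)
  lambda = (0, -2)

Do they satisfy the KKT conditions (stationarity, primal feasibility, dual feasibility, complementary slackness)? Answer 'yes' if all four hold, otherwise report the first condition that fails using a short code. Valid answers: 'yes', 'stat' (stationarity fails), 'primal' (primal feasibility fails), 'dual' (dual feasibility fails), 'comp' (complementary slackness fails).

Gradient of f: grad f(x) = Q x + c = (4, -4)
Constraint values g_i(x) = a_i^T x - b_i:
  g_1((0, 0)) = -3
  g_2((0, 0)) = 0
Stationarity residual: grad f(x) + sum_i lambda_i a_i = (0, 0)
  -> stationarity OK
Primal feasibility (all g_i <= 0): OK
Dual feasibility (all lambda_i >= 0): FAILS
Complementary slackness (lambda_i * g_i(x) = 0 for all i): OK

Verdict: the first failing condition is dual_feasibility -> dual.

dual


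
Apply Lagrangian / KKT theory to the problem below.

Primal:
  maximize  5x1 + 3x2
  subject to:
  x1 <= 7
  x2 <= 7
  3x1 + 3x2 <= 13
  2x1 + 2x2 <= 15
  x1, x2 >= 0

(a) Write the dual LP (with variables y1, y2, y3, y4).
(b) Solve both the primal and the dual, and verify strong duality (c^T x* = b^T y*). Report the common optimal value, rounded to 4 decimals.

The standard primal-dual pair for 'max c^T x s.t. A x <= b, x >= 0' is:
  Dual:  min b^T y  s.t.  A^T y >= c,  y >= 0.

So the dual LP is:
  minimize  7y1 + 7y2 + 13y3 + 15y4
  subject to:
    y1 + 3y3 + 2y4 >= 5
    y2 + 3y3 + 2y4 >= 3
    y1, y2, y3, y4 >= 0

Solving the primal: x* = (4.3333, 0).
  primal value c^T x* = 21.6667.
Solving the dual: y* = (0, 0, 1.6667, 0).
  dual value b^T y* = 21.6667.
Strong duality: c^T x* = b^T y*. Confirmed.

21.6667


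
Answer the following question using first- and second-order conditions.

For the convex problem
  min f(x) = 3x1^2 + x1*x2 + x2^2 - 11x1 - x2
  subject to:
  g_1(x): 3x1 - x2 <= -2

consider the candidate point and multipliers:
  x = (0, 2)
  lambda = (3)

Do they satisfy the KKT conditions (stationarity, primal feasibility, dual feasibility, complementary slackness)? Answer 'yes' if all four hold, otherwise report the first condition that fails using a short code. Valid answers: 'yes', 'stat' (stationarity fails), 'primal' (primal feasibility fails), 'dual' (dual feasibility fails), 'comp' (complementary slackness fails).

Gradient of f: grad f(x) = Q x + c = (-9, 3)
Constraint values g_i(x) = a_i^T x - b_i:
  g_1((0, 2)) = 0
Stationarity residual: grad f(x) + sum_i lambda_i a_i = (0, 0)
  -> stationarity OK
Primal feasibility (all g_i <= 0): OK
Dual feasibility (all lambda_i >= 0): OK
Complementary slackness (lambda_i * g_i(x) = 0 for all i): OK

Verdict: yes, KKT holds.

yes


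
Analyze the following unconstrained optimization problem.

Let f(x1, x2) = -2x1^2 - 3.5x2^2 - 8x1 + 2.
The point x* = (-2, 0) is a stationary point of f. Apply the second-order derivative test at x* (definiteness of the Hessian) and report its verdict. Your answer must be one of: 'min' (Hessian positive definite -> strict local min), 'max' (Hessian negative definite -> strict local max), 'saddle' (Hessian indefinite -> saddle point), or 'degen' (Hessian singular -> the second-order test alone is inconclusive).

Compute the Hessian H = grad^2 f:
  H = [[-4, 0], [0, -7]]
Verify stationarity: grad f(x*) = H x* + g = (0, 0).
Eigenvalues of H: -7, -4.
Both eigenvalues < 0, so H is negative definite -> x* is a strict local max.

max


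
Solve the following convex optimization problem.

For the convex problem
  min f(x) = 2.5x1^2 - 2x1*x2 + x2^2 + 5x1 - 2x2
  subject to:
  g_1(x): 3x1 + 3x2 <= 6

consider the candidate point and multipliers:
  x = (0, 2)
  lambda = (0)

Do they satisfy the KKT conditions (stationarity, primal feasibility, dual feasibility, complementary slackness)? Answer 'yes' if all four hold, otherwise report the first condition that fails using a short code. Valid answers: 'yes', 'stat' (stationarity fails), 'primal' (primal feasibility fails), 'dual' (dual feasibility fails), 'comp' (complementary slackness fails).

Gradient of f: grad f(x) = Q x + c = (1, 2)
Constraint values g_i(x) = a_i^T x - b_i:
  g_1((0, 2)) = 0
Stationarity residual: grad f(x) + sum_i lambda_i a_i = (1, 2)
  -> stationarity FAILS
Primal feasibility (all g_i <= 0): OK
Dual feasibility (all lambda_i >= 0): OK
Complementary slackness (lambda_i * g_i(x) = 0 for all i): OK

Verdict: the first failing condition is stationarity -> stat.

stat


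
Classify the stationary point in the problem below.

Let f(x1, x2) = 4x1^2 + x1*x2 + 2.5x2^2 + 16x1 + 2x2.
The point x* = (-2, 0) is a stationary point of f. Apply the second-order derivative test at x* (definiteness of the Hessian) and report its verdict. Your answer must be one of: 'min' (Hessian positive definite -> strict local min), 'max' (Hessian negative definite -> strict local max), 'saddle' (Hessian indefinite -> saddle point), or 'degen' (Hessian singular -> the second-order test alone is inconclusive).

Compute the Hessian H = grad^2 f:
  H = [[8, 1], [1, 5]]
Verify stationarity: grad f(x*) = H x* + g = (0, 0).
Eigenvalues of H: 4.6972, 8.3028.
Both eigenvalues > 0, so H is positive definite -> x* is a strict local min.

min


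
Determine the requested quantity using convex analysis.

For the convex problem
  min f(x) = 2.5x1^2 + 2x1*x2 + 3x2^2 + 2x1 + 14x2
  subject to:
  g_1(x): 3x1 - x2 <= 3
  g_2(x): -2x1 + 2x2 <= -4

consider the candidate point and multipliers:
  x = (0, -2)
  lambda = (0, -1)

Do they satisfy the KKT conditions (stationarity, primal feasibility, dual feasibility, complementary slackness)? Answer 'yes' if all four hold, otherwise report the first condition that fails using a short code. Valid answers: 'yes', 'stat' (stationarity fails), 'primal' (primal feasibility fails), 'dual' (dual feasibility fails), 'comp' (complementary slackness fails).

Gradient of f: grad f(x) = Q x + c = (-2, 2)
Constraint values g_i(x) = a_i^T x - b_i:
  g_1((0, -2)) = -1
  g_2((0, -2)) = 0
Stationarity residual: grad f(x) + sum_i lambda_i a_i = (0, 0)
  -> stationarity OK
Primal feasibility (all g_i <= 0): OK
Dual feasibility (all lambda_i >= 0): FAILS
Complementary slackness (lambda_i * g_i(x) = 0 for all i): OK

Verdict: the first failing condition is dual_feasibility -> dual.

dual


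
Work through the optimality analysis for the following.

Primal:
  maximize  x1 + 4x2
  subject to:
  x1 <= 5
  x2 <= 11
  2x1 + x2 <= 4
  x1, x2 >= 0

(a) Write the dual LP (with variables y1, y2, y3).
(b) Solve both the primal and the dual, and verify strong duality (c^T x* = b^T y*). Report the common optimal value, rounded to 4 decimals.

The standard primal-dual pair for 'max c^T x s.t. A x <= b, x >= 0' is:
  Dual:  min b^T y  s.t.  A^T y >= c,  y >= 0.

So the dual LP is:
  minimize  5y1 + 11y2 + 4y3
  subject to:
    y1 + 2y3 >= 1
    y2 + y3 >= 4
    y1, y2, y3 >= 0

Solving the primal: x* = (0, 4).
  primal value c^T x* = 16.
Solving the dual: y* = (0, 0, 4).
  dual value b^T y* = 16.
Strong duality: c^T x* = b^T y*. Confirmed.

16


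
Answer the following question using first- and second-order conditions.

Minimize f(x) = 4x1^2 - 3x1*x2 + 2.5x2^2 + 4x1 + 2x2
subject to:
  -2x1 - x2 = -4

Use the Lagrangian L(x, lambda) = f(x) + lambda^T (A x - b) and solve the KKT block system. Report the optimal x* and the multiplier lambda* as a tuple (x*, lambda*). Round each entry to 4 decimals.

Form the Lagrangian:
  L(x, lambda) = (1/2) x^T Q x + c^T x + lambda^T (A x - b)
Stationarity (grad_x L = 0): Q x + c + A^T lambda = 0.
Primal feasibility: A x = b.

This gives the KKT block system:
  [ Q   A^T ] [ x     ]   [-c ]
  [ A    0  ] [ lambda ] = [ b ]

Solving the linear system:
  x*      = (1.3, 1.4)
  lambda* = (5.1)
  f(x*)   = 14.2

x* = (1.3, 1.4), lambda* = (5.1)


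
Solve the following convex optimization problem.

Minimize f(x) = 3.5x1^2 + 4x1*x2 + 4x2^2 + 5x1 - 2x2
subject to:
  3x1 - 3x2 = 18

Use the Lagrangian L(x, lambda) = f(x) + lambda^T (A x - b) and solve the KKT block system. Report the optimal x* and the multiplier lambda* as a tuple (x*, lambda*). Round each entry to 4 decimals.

Form the Lagrangian:
  L(x, lambda) = (1/2) x^T Q x + c^T x + lambda^T (A x - b)
Stationarity (grad_x L = 0): Q x + c + A^T lambda = 0.
Primal feasibility: A x = b.

This gives the KKT block system:
  [ Q   A^T ] [ x     ]   [-c ]
  [ A    0  ] [ lambda ] = [ b ]

Solving the linear system:
  x*      = (3, -3)
  lambda* = (-4.6667)
  f(x*)   = 52.5

x* = (3, -3), lambda* = (-4.6667)


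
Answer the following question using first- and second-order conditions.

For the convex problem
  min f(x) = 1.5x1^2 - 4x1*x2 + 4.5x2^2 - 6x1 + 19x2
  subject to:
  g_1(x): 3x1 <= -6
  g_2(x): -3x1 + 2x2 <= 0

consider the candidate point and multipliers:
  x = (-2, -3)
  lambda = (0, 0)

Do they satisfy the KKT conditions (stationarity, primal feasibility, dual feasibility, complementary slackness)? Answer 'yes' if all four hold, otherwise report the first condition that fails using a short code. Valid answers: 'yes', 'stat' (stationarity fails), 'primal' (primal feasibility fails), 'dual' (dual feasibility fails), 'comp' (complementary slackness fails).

Gradient of f: grad f(x) = Q x + c = (0, 0)
Constraint values g_i(x) = a_i^T x - b_i:
  g_1((-2, -3)) = 0
  g_2((-2, -3)) = 0
Stationarity residual: grad f(x) + sum_i lambda_i a_i = (0, 0)
  -> stationarity OK
Primal feasibility (all g_i <= 0): OK
Dual feasibility (all lambda_i >= 0): OK
Complementary slackness (lambda_i * g_i(x) = 0 for all i): OK

Verdict: yes, KKT holds.

yes


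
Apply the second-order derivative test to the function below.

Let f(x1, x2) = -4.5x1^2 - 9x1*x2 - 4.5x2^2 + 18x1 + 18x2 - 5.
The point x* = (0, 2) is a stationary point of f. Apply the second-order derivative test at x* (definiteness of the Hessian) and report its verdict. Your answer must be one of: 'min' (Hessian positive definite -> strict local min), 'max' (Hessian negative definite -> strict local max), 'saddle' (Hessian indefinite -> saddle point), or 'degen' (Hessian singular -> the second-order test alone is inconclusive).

Compute the Hessian H = grad^2 f:
  H = [[-9, -9], [-9, -9]]
Verify stationarity: grad f(x*) = H x* + g = (0, 0).
Eigenvalues of H: -18, 0.
H has a zero eigenvalue (singular; negative semidefinite but not definite), so H is neither positive definite, negative definite, nor indefinite. The second-order test alone is inconclusive -> degen.
(Indeed, f is constant along the null direction of H through x*, so x* is not a strict local extremum.)

degen


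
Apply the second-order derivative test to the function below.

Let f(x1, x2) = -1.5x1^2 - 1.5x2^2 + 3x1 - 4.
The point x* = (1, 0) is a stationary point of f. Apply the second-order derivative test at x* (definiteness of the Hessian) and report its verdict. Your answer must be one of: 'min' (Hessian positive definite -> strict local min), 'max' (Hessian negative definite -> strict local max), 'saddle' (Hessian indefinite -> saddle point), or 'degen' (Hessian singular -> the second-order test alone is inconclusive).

Compute the Hessian H = grad^2 f:
  H = [[-3, 0], [0, -3]]
Verify stationarity: grad f(x*) = H x* + g = (0, 0).
Eigenvalues of H: -3, -3.
Both eigenvalues < 0, so H is negative definite -> x* is a strict local max.

max


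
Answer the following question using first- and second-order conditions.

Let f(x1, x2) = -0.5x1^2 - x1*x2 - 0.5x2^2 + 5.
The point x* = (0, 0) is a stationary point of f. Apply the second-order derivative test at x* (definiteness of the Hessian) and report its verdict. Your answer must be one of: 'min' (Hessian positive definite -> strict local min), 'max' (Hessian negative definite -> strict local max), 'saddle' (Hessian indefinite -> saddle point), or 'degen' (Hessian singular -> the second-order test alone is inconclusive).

Compute the Hessian H = grad^2 f:
  H = [[-1, -1], [-1, -1]]
Verify stationarity: grad f(x*) = H x* + g = (0, 0).
Eigenvalues of H: -2, 0.
H has a zero eigenvalue (singular; negative semidefinite but not definite), so H is neither positive definite, negative definite, nor indefinite. The second-order test alone is inconclusive -> degen.
(Indeed, f is constant along the null direction of H through x*, so x* is not a strict local extremum.)

degen


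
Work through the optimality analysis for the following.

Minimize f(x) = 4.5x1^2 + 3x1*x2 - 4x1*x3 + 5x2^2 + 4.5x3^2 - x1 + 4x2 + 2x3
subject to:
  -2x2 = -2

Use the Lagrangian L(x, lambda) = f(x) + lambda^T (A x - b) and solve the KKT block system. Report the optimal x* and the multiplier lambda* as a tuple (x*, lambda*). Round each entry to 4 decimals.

Form the Lagrangian:
  L(x, lambda) = (1/2) x^T Q x + c^T x + lambda^T (A x - b)
Stationarity (grad_x L = 0): Q x + c + A^T lambda = 0.
Primal feasibility: A x = b.

This gives the KKT block system:
  [ Q   A^T ] [ x     ]   [-c ]
  [ A    0  ] [ lambda ] = [ b ]

Solving the linear system:
  x*      = (-0.4, 1, -0.4)
  lambda* = (6.4)
  f(x*)   = 8.2

x* = (-0.4, 1, -0.4), lambda* = (6.4)


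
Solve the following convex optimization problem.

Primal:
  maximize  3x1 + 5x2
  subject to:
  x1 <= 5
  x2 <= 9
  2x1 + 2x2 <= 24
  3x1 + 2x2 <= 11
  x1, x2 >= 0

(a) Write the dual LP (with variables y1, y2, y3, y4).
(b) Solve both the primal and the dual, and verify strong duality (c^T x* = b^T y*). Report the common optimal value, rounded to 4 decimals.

The standard primal-dual pair for 'max c^T x s.t. A x <= b, x >= 0' is:
  Dual:  min b^T y  s.t.  A^T y >= c,  y >= 0.

So the dual LP is:
  minimize  5y1 + 9y2 + 24y3 + 11y4
  subject to:
    y1 + 2y3 + 3y4 >= 3
    y2 + 2y3 + 2y4 >= 5
    y1, y2, y3, y4 >= 0

Solving the primal: x* = (0, 5.5).
  primal value c^T x* = 27.5.
Solving the dual: y* = (0, 0, 0, 2.5).
  dual value b^T y* = 27.5.
Strong duality: c^T x* = b^T y*. Confirmed.

27.5


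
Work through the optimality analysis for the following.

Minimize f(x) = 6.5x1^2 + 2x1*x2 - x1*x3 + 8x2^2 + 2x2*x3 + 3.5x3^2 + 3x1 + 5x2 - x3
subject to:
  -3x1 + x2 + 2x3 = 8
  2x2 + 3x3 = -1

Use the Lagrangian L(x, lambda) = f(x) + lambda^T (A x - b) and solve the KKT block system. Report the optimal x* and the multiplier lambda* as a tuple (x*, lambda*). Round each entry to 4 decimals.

Form the Lagrangian:
  L(x, lambda) = (1/2) x^T Q x + c^T x + lambda^T (A x - b)
Stationarity (grad_x L = 0): Q x + c + A^T lambda = 0.
Primal feasibility: A x = b.

This gives the KKT block system:
  [ Q   A^T ] [ x     ]   [-c ]
  [ A    0  ] [ lambda ] = [ b ]

Solving the linear system:
  x*      = (-2.8705, -0.1658, -0.2228)
  lambda* = (-11.4749, 7.6569)
  f(x*)   = 45.1195

x* = (-2.8705, -0.1658, -0.2228), lambda* = (-11.4749, 7.6569)


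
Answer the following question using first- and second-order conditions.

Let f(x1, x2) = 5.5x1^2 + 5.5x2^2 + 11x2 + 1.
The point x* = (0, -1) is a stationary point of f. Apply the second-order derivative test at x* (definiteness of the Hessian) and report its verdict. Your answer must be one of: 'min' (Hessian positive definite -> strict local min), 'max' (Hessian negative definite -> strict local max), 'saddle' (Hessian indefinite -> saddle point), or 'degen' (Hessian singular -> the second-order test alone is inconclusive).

Compute the Hessian H = grad^2 f:
  H = [[11, 0], [0, 11]]
Verify stationarity: grad f(x*) = H x* + g = (0, 0).
Eigenvalues of H: 11, 11.
Both eigenvalues > 0, so H is positive definite -> x* is a strict local min.

min


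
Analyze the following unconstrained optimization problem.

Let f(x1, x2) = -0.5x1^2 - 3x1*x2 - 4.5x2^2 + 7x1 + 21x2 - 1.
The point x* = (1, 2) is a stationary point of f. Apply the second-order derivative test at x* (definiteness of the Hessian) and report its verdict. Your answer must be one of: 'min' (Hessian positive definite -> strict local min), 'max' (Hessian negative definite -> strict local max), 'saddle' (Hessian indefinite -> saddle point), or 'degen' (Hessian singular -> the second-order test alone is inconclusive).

Compute the Hessian H = grad^2 f:
  H = [[-1, -3], [-3, -9]]
Verify stationarity: grad f(x*) = H x* + g = (0, 0).
Eigenvalues of H: -10, 0.
H has a zero eigenvalue (singular; negative semidefinite but not definite), so H is neither positive definite, negative definite, nor indefinite. The second-order test alone is inconclusive -> degen.
(Indeed, f is constant along the null direction of H through x*, so x* is not a strict local extremum.)

degen


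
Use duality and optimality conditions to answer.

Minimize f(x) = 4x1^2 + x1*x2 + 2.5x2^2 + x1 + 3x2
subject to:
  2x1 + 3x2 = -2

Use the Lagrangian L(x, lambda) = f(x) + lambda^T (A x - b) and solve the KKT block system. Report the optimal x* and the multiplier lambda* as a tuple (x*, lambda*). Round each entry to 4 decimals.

Form the Lagrangian:
  L(x, lambda) = (1/2) x^T Q x + c^T x + lambda^T (A x - b)
Stationarity (grad_x L = 0): Q x + c + A^T lambda = 0.
Primal feasibility: A x = b.

This gives the KKT block system:
  [ Q   A^T ] [ x     ]   [-c ]
  [ A    0  ] [ lambda ] = [ b ]

Solving the linear system:
  x*      = (-0.0625, -0.625)
  lambda* = (0.0625)
  f(x*)   = -0.9062

x* = (-0.0625, -0.625), lambda* = (0.0625)


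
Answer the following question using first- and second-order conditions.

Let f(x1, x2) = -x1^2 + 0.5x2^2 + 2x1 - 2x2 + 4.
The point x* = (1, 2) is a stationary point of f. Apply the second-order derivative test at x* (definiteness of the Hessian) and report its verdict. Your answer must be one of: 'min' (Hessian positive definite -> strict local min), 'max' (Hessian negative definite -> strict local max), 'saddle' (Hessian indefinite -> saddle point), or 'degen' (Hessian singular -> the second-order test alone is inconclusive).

Compute the Hessian H = grad^2 f:
  H = [[-2, 0], [0, 1]]
Verify stationarity: grad f(x*) = H x* + g = (0, 0).
Eigenvalues of H: -2, 1.
Eigenvalues have mixed signs, so H is indefinite -> x* is a saddle point.

saddle


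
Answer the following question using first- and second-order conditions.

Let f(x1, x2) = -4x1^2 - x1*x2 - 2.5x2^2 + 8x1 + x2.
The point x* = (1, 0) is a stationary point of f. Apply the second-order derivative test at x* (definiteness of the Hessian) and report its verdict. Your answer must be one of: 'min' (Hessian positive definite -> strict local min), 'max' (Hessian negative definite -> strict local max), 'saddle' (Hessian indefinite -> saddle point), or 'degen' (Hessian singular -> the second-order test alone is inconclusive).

Compute the Hessian H = grad^2 f:
  H = [[-8, -1], [-1, -5]]
Verify stationarity: grad f(x*) = H x* + g = (0, 0).
Eigenvalues of H: -8.3028, -4.6972.
Both eigenvalues < 0, so H is negative definite -> x* is a strict local max.

max


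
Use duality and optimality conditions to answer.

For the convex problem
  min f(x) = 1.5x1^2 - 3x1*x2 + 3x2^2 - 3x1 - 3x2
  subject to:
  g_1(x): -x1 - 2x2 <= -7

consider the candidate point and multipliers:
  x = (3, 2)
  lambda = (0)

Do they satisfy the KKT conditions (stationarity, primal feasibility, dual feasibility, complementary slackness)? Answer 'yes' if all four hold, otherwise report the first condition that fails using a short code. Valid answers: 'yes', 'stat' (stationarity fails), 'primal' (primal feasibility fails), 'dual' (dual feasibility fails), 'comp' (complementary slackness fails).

Gradient of f: grad f(x) = Q x + c = (0, 0)
Constraint values g_i(x) = a_i^T x - b_i:
  g_1((3, 2)) = 0
Stationarity residual: grad f(x) + sum_i lambda_i a_i = (0, 0)
  -> stationarity OK
Primal feasibility (all g_i <= 0): OK
Dual feasibility (all lambda_i >= 0): OK
Complementary slackness (lambda_i * g_i(x) = 0 for all i): OK

Verdict: yes, KKT holds.

yes


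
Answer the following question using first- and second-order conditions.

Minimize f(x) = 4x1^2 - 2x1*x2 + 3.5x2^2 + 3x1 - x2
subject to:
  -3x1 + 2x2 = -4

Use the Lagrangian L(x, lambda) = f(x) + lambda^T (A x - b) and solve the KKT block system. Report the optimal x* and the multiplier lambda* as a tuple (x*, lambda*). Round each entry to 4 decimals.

Form the Lagrangian:
  L(x, lambda) = (1/2) x^T Q x + c^T x + lambda^T (A x - b)
Stationarity (grad_x L = 0): Q x + c + A^T lambda = 0.
Primal feasibility: A x = b.

This gives the KKT block system:
  [ Q   A^T ] [ x     ]   [-c ]
  [ A    0  ] [ lambda ] = [ b ]

Solving the linear system:
  x*      = (0.8732, -0.6901)
  lambda* = (3.7887)
  f(x*)   = 9.2324

x* = (0.8732, -0.6901), lambda* = (3.7887)


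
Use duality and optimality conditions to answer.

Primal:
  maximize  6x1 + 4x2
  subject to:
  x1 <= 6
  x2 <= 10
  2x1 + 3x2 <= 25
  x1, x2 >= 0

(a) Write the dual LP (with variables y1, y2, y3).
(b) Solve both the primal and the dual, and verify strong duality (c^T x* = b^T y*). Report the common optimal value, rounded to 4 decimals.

The standard primal-dual pair for 'max c^T x s.t. A x <= b, x >= 0' is:
  Dual:  min b^T y  s.t.  A^T y >= c,  y >= 0.

So the dual LP is:
  minimize  6y1 + 10y2 + 25y3
  subject to:
    y1 + 2y3 >= 6
    y2 + 3y3 >= 4
    y1, y2, y3 >= 0

Solving the primal: x* = (6, 4.3333).
  primal value c^T x* = 53.3333.
Solving the dual: y* = (3.3333, 0, 1.3333).
  dual value b^T y* = 53.3333.
Strong duality: c^T x* = b^T y*. Confirmed.

53.3333


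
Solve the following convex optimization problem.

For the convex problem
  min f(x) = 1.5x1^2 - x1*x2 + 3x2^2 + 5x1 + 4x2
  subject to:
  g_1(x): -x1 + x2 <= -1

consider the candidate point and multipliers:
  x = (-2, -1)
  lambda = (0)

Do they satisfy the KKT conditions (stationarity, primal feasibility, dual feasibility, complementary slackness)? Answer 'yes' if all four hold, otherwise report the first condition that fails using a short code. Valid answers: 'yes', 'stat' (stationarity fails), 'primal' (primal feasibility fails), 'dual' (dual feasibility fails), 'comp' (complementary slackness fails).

Gradient of f: grad f(x) = Q x + c = (0, 0)
Constraint values g_i(x) = a_i^T x - b_i:
  g_1((-2, -1)) = 2
Stationarity residual: grad f(x) + sum_i lambda_i a_i = (0, 0)
  -> stationarity OK
Primal feasibility (all g_i <= 0): FAILS
Dual feasibility (all lambda_i >= 0): OK
Complementary slackness (lambda_i * g_i(x) = 0 for all i): OK

Verdict: the first failing condition is primal_feasibility -> primal.

primal


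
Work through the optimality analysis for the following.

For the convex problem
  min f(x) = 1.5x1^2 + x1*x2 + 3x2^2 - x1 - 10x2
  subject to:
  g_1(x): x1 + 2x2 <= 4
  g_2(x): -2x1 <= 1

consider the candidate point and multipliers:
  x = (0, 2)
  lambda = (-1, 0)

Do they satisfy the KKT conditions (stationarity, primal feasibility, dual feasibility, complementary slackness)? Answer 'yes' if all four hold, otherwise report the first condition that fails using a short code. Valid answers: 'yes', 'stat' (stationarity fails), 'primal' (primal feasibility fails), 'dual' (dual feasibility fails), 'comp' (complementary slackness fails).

Gradient of f: grad f(x) = Q x + c = (1, 2)
Constraint values g_i(x) = a_i^T x - b_i:
  g_1((0, 2)) = 0
  g_2((0, 2)) = -1
Stationarity residual: grad f(x) + sum_i lambda_i a_i = (0, 0)
  -> stationarity OK
Primal feasibility (all g_i <= 0): OK
Dual feasibility (all lambda_i >= 0): FAILS
Complementary slackness (lambda_i * g_i(x) = 0 for all i): OK

Verdict: the first failing condition is dual_feasibility -> dual.

dual


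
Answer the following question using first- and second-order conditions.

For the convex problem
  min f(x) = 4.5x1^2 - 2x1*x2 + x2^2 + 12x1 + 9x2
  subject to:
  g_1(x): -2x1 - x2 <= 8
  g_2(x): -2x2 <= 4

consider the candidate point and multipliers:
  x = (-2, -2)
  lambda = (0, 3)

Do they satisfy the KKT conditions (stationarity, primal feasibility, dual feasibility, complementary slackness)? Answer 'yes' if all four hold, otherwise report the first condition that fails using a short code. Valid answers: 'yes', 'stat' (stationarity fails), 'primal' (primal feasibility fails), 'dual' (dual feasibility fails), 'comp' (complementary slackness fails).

Gradient of f: grad f(x) = Q x + c = (-2, 9)
Constraint values g_i(x) = a_i^T x - b_i:
  g_1((-2, -2)) = -2
  g_2((-2, -2)) = 0
Stationarity residual: grad f(x) + sum_i lambda_i a_i = (-2, 3)
  -> stationarity FAILS
Primal feasibility (all g_i <= 0): OK
Dual feasibility (all lambda_i >= 0): OK
Complementary slackness (lambda_i * g_i(x) = 0 for all i): OK

Verdict: the first failing condition is stationarity -> stat.

stat


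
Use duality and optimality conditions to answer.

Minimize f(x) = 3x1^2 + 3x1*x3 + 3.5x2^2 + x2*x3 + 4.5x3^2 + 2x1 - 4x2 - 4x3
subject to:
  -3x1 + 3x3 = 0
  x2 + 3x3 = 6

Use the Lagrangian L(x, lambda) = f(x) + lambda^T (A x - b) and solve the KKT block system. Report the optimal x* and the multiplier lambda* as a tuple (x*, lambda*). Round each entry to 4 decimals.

Form the Lagrangian:
  L(x, lambda) = (1/2) x^T Q x + c^T x + lambda^T (A x - b)
Stationarity (grad_x L = 0): Q x + c + A^T lambda = 0.
Primal feasibility: A x = b.

This gives the KKT block system:
  [ Q   A^T ] [ x     ]   [-c ]
  [ A    0  ] [ lambda ] = [ b ]

Solving the linear system:
  x*      = (1.4103, 1.7692, 1.4103)
  lambda* = (4.8974, -9.7949)
  f(x*)   = 24.4359

x* = (1.4103, 1.7692, 1.4103), lambda* = (4.8974, -9.7949)
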